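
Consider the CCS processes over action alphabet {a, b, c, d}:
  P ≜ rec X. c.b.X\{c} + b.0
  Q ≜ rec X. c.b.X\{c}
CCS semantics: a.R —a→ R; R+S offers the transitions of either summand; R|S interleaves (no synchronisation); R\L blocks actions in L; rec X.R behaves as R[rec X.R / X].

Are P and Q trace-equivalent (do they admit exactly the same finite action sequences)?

Reachable graph of P (5 states):
  p0 = rec X. c.b.X\{c} + b.0 → --b--▸ p1, --c--▸ p2
  p1 = 0 → ·
  p2 = b.(rec X. c.b.X\{c} + b.0)\{c} → --b--▸ p3
  p3 = (rec X. c.b.X\{c} + b.0)\{c} → --b--▸ p4
  p4 = 0\{c} → ·
Reachable graph of Q (3 states):
  q0 = rec X. c.b.X\{c} → --c--▸ q1
  q1 = b.(rec X. c.b.X\{c})\{c} → --b--▸ q2
  q2 = (rec X. c.b.X\{c})\{c} → ·
Run σ = ⟨b⟩ on P: start {p0}
  after b @ step 1: {p1}
  P completes σ.
Run σ = ⟨b⟩ on Q: start {q0}
  after b @ step 1: ∅ (Q stuck)

NO — witness ⟨b⟩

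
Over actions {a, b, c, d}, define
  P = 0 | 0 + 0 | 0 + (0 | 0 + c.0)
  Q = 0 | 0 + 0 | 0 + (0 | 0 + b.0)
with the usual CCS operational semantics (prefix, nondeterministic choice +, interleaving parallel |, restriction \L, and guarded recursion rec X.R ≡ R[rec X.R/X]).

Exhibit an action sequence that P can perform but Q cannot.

Reachable graph of P (2 states):
  u0 = 0 | 0 + 0 | 0 + (0 | 0 + c.0) → =c=> u1
  u1 = 0 → ∅
Reachable graph of Q (2 states):
  v0 = 0 | 0 + 0 | 0 + (0 | 0 + b.0) → =b=> v1
  v1 = 0 → ∅
Run σ = ⟨c⟩ on P: start {u0}
  [1] c ⇒ {u1}
  P completes σ.
Run σ = ⟨c⟩ on Q: start {v0}
  [1] c ⇒ ∅  — Q cannot continue

c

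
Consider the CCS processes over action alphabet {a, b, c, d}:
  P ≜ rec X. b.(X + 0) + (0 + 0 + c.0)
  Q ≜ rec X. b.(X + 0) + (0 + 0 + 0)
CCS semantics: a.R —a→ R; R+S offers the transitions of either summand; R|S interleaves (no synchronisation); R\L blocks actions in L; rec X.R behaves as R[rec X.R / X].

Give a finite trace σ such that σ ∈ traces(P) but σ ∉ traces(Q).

Reachable graph of P (3 states):
  u0 = rec X. b.(X + 0) + (0 + 0 + c.0) → —b→ u1, —c→ u2
  u1 = (rec X. b.(X + 0) + (0 + 0 + c.0)) + 0 → —b→ u1, —c→ u2
  u2 = 0 → deadlocked
Reachable graph of Q (2 states):
  v0 = rec X. b.(X + 0) + (0 + 0 + 0) → —b→ v1
  v1 = (rec X. b.(X + 0) + (0 + 0 + 0)) + 0 → —b→ v1
Trace ⟨c⟩ through P, begin at {u0}:
  step 1 (c): {u2}
  ✓ P
Trace ⟨c⟩ through Q, begin at {v0}:
  step 1 (c): no successor for Q

c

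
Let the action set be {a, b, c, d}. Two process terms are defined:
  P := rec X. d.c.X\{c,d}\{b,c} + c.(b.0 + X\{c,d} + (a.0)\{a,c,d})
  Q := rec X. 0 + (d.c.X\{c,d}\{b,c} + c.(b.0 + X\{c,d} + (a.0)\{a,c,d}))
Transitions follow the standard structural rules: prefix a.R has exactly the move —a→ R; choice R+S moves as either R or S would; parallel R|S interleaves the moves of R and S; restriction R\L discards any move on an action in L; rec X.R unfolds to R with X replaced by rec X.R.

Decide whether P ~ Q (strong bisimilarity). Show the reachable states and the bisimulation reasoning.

YES

Reachable graph of P (5 states):
  s0 = rec X. d.c.X\{c,d}\{b,c} + c.(b.0 + X\{c,d} + (a.0)\{a,c,d}) → -c-> s1, -d-> s2
  s1 = b.0 + (rec X. d.c.X\{c,d}\{b,c} + c.(b.0 + X\{c,d} + (a.0)\{a,c,d}))\{c,d} + (a.0)\{a,c,d} → -b-> s3
  s2 = c.(rec X. d.c.X\{c,d}\{b,c} + c.(b.0 + X\{c,d} + (a.0)\{a,c,d}))\{c,d}\{b,c} → -c-> s4
  s3 = 0 → ∅
  s4 = (rec X. d.c.X\{c,d}\{b,c} + c.(b.0 + X\{c,d} + (a.0)\{a,c,d}))\{c,d}\{b,c} → ∅
Reachable graph of Q (5 states):
  t0 = rec X. 0 + (d.c.X\{c,d}\{b,c} + c.(b.0 + X\{c,d} + (a.0)\{a,c,d})) → -c-> t1, -d-> t2
  t1 = b.0 + (rec X. 0 + (d.c.X\{c,d}\{b,c} + c.(b.0 + X\{c,d} + (a.0)\{a,c,d})))\{c,d} + (a.0)\{a,c,d} → -b-> t3
  t2 = c.(rec X. 0 + (d.c.X\{c,d}\{b,c} + c.(b.0 + X\{c,d} + (a.0)\{a,c,d})))\{c,d}\{b,c} → -c-> t4
  t3 = 0 → ∅
  t4 = (rec X. 0 + (d.c.X\{c,d}\{b,c} + c.(b.0 + X\{c,d} + (a.0)\{a,c,d})))\{c,d}\{b,c} → ∅
Partition-refinement fixed point:
  B0 = {s0, t0}
  B1 = {s2, t2}
  B2 = {s3, s4, t3, t4}
  B3 = {s1, t1}
s0 ∈ B0, t0 ∈ B0 → same block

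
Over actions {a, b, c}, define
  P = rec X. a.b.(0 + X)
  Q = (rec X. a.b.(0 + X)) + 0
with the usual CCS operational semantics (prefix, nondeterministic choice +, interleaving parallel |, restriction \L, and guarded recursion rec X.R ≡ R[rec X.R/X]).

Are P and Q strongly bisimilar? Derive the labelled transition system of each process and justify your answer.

P's transition system — 3 states:
  u0 = rec X. a.b.(0 + X) ⊢ ··a··> u1
  u1 = b.(0 + (rec X. a.b.(0 + X))) ⊢ ··b··> u2
  u2 = 0 + (rec X. a.b.(0 + X)) ⊢ ··a··> u1
Q's transition system — 3 states:
  v0 = (rec X. a.b.(0 + X)) + 0 ⊢ ··a··> v1
  v1 = b.(0 + (rec X. a.b.(0 + X))) ⊢ ··b··> v2
  v2 = 0 + (rec X. a.b.(0 + X)) ⊢ ··a··> v1
Coarsest stable partition (strong bisimilarity classes):
  B0 = {u0, u2, v0, v2}
  B1 = {u1, v1}
u0 ∈ B0, v0 ∈ B0 → same block

P ~ Q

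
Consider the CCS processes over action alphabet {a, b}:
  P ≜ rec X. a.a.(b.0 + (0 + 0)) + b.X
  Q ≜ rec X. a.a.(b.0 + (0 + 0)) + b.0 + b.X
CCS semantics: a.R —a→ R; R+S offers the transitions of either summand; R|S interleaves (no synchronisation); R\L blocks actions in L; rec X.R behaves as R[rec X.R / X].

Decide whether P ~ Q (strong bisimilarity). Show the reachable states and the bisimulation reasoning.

P ≁ Q

P's transition system — 4 states:
  u0 = rec X. a.a.(b.0 + (0 + 0)) + b.X | --a--▸ u1, --b--▸ u0
  u1 = a.(b.0 + (0 + 0)) | --a--▸ u2
  u2 = b.0 + (0 + 0) | --b--▸ u3
  u3 = 0 | stopped
Q's transition system — 4 states:
  v0 = rec X. a.a.(b.0 + (0 + 0)) + b.0 + b.X | --a--▸ v1, --b--▸ v0, --b--▸ v2
  v1 = a.(b.0 + (0 + 0)) | --a--▸ v3
  v2 = 0 | stopped
  v3 = b.0 + (0 + 0) | --b--▸ v2
Partition-refinement fixed point:
  B0 = {u0}
  B1 = {u1, v1}
  B2 = {u2, v3}
  B3 = {u3, v2}
  B4 = {v0}
u0 ∈ B0, v0 ∈ B4 → different blocks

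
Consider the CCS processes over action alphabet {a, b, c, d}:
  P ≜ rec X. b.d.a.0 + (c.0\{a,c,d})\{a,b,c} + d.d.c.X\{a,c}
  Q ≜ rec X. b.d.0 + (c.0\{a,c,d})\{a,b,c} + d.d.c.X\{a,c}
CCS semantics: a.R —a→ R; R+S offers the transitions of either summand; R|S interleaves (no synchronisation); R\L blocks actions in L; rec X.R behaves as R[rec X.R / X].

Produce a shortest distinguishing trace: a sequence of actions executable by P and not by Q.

bda

P's transition system — 11 states:
  p0 = rec X. b.d.a.0 + (c.0\{a,c,d})\{a,b,c} + d.d.c.X\{a,c} :: --b--▸ p1, --d--▸ p2
  p1 = d.a.0 :: --d--▸ p3
  p2 = d.c.(rec X. b.d.a.0 + (c.0\{a,c,d})\{a,b,c} + d.d.c.X\{a,c})\{a,c} :: --d--▸ p4
  p3 = a.0 :: --a--▸ p5
  p4 = c.(rec X. b.d.a.0 + (c.0\{a,c,d})\{a,b,c} + d.d.c.X\{a,c})\{a,c} :: --c--▸ p6
  p5 = 0 :: ·
  p6 = (rec X. b.d.a.0 + (c.0\{a,c,d})\{a,b,c} + d.d.c.X\{a,c})\{a,c} :: --b--▸ p7, --d--▸ p8
  p7 = (d.a.0)\{a,c} :: --d--▸ p9
  p8 = (d.c.(rec X. b.d.a.0 + (c.0\{a,c,d})\{a,b,c} + d.d.c.X\{a,c})\{a,c})\{a,c} :: --d--▸ p10
  p9 = (a.0)\{a,c} :: ·
  p10 = (c.(rec X. b.d.a.0 + (c.0\{a,c,d})\{a,b,c} + d.d.c.X\{a,c})\{a,c})\{a,c} :: ·
Q's transition system — 10 states:
  q0 = rec X. b.d.0 + (c.0\{a,c,d})\{a,b,c} + d.d.c.X\{a,c} :: --b--▸ q1, --d--▸ q2
  q1 = d.0 :: --d--▸ q3
  q2 = d.c.(rec X. b.d.0 + (c.0\{a,c,d})\{a,b,c} + d.d.c.X\{a,c})\{a,c} :: --d--▸ q4
  q3 = 0 :: ·
  q4 = c.(rec X. b.d.0 + (c.0\{a,c,d})\{a,b,c} + d.d.c.X\{a,c})\{a,c} :: --c--▸ q5
  q5 = (rec X. b.d.0 + (c.0\{a,c,d})\{a,b,c} + d.d.c.X\{a,c})\{a,c} :: --b--▸ q6, --d--▸ q7
  q6 = (d.0)\{a,c} :: --d--▸ q8
  q7 = (d.c.(rec X. b.d.0 + (c.0\{a,c,d})\{a,b,c} + d.d.c.X\{a,c})\{a,c})\{a,c} :: --d--▸ q9
  q8 = 0\{a,c} :: ·
  q9 = (c.(rec X. b.d.0 + (c.0\{a,c,d})\{a,b,c} + d.d.c.X\{a,c})\{a,c})\{a,c} :: ·
Trace ⟨bda⟩ through P, begin at {p0}:
  [1] b ⇒ {p1}
  [2] d ⇒ {p3}
  [3] a ⇒ {p5}
  — P admits the full trace.
Trace ⟨bda⟩ through Q, begin at {q0}:
  [1] b ⇒ {q1}
  [2] d ⇒ {q3}
  [3] a ⇒ no successor for Q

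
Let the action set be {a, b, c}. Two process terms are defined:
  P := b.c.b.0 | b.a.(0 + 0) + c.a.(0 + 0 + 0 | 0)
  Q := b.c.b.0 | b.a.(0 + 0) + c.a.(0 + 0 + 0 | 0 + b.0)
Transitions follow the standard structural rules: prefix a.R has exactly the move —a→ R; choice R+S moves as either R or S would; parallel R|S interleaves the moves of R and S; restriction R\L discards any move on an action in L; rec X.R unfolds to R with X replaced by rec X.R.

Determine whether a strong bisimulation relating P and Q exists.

not bisimilar

P's transition system — 14 states:
  s0 = b.c.b.0 | b.a.(0 + 0) + c.a.(0 + 0 + 0 | 0) | ··b··> s1, ··b··> s2, ··c··> s3
  s1 = b.c.b.0 | a.(0 + 0) | ··a··> s4, ··b··> s5
  s2 = c.b.0 | b.a.(0 + 0) | ··b··> s5, ··c··> s6
  s3 = a.(0 + 0 + 0 | 0) | ··a··> s7
  s4 = b.c.b.0 | (0 + 0) | ··b··> s8
  s5 = c.b.0 | a.(0 + 0) | ··a··> s8, ··c··> s9
  s6 = b.0 | b.a.(0 + 0) | ··b··> s10, ··b··> s9
  s7 = 0 + 0 + 0 | 0 | (no moves)
  s8 = c.b.0 | (0 + 0) | ··c··> s11
  s9 = b.0 | a.(0 + 0) | ··a··> s11, ··b··> s12
  s10 = 0 | b.a.(0 + 0) | ··b··> s12
  s11 = b.0 | (0 + 0) | ··b··> s13
  s12 = 0 | a.(0 + 0) | ··a··> s13
  s13 = 0 | (0 + 0) | (no moves)
Q's transition system — 15 states:
  t0 = b.c.b.0 | b.a.(0 + 0) + c.a.(0 + 0 + 0 | 0 + b.0) | ··b··> t1, ··b··> t2, ··c··> t3
  t1 = b.c.b.0 | a.(0 + 0) | ··a··> t4, ··b··> t5
  t2 = c.b.0 | b.a.(0 + 0) | ··b··> t5, ··c··> t6
  t3 = a.(0 + 0 + 0 | 0 + b.0) | ··a··> t7
  t4 = b.c.b.0 | (0 + 0) | ··b··> t8
  t5 = c.b.0 | a.(0 + 0) | ··a··> t8, ··c··> t9
  t6 = b.0 | b.a.(0 + 0) | ··b··> t10, ··b··> t9
  t7 = 0 + 0 + 0 | 0 + b.0 | ··b··> t11
  t8 = c.b.0 | (0 + 0) | ··c··> t12
  t9 = b.0 | a.(0 + 0) | ··a··> t12, ··b··> t13
  t10 = 0 | b.a.(0 + 0) | ··b··> t13
  t11 = 0 | (no moves)
  t12 = b.0 | (0 + 0) | ··b··> t14
  t13 = 0 | a.(0 + 0) | ··a··> t14
  t14 = 0 | (0 + 0) | (no moves)
Bisimilarity quotient blocks:
  B0 = {s0}
  B1 = {s2, t2}
  B2 = {s6, t6}
  B3 = {s9, t9}
  B4 = {s11, t12, t7}
  B5 = {s13, s7, t11, t14}
  B6 = {s12, s3, t13}
  B7 = {s10, t10}
  B8 = {s5, t5}
  B9 = {s8, t8}
  B10 = {s1, t1}
  B11 = {s4, t4}
  B12 = {t0}
  B13 = {t3}
s0 ∈ B0, t0 ∈ B12 → different blocks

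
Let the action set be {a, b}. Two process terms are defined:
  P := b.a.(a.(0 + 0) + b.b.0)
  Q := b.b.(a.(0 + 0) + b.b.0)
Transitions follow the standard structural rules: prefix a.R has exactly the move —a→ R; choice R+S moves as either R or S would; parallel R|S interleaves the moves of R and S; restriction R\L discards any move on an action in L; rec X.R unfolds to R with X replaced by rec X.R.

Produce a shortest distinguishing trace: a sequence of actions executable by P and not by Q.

LTS(P): 6 reachable states
  u0 = b.a.(a.(0 + 0) + b.b.0) :: --b--▸ u1
  u1 = a.(a.(0 + 0) + b.b.0) :: --a--▸ u2
  u2 = a.(0 + 0) + b.b.0 :: --a--▸ u3, --b--▸ u4
  u3 = 0 + 0 :: (no moves)
  u4 = b.0 :: --b--▸ u5
  u5 = 0 :: (no moves)
LTS(Q): 6 reachable states
  v0 = b.b.(a.(0 + 0) + b.b.0) :: --b--▸ v1
  v1 = b.(a.(0 + 0) + b.b.0) :: --b--▸ v2
  v2 = a.(0 + 0) + b.b.0 :: --a--▸ v3, --b--▸ v4
  v3 = 0 + 0 :: (no moves)
  v4 = b.0 :: --b--▸ v5
  v5 = 0 :: (no moves)
Run σ = ⟨ba⟩ on P: start {u0}
  [1] b ⇒ {u1}
  [2] a ⇒ {u2}
  P completes σ.
Run σ = ⟨ba⟩ on Q: start {v0}
  [1] b ⇒ {v1}
  [2] a ⇒ ∅ (Q stuck)

ba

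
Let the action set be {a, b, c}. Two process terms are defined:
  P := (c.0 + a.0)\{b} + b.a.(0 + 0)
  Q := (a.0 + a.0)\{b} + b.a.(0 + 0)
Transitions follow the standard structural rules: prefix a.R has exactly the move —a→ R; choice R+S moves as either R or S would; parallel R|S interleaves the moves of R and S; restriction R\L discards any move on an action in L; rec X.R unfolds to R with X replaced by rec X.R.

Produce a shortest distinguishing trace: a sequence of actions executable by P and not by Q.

P's transition system — 4 states:
  u0 = (c.0 + a.0)\{b} + b.a.(0 + 0) has moves -a-> u1, -b-> u2, -c-> u1
  u1 = 0\{b} has moves stopped
  u2 = a.(0 + 0) has moves -a-> u3
  u3 = 0 + 0 has moves stopped
Q's transition system — 4 states:
  v0 = (a.0 + a.0)\{b} + b.a.(0 + 0) has moves -a-> v1, -b-> v2
  v1 = 0\{b} has moves stopped
  v2 = a.(0 + 0) has moves -a-> v3
  v3 = 0 + 0 has moves stopped
Run σ = ⟨c⟩ on P: start {u0}
  step 1 (c): {u1}
  — P admits the full trace.
Run σ = ⟨c⟩ on Q: start {v0}
  step 1 (c): ∅  — Q cannot continue

c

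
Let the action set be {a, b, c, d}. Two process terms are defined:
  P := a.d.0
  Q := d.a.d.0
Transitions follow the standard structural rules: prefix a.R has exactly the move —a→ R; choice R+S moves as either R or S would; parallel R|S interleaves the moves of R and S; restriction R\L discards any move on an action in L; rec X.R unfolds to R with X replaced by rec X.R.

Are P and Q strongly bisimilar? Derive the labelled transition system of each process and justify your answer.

P ≁ Q

LTS(P): 3 reachable states
  s0 = a.d.0 → --a--▸ s1
  s1 = d.0 → --d--▸ s2
  s2 = 0 → ·
LTS(Q): 4 reachable states
  t0 = d.a.d.0 → --d--▸ t1
  t1 = a.d.0 → --a--▸ t2
  t2 = d.0 → --d--▸ t3
  t3 = 0 → ·
Bisimilarity quotient blocks:
  B0 = {s0, t1}
  B1 = {s1, t2}
  B2 = {s2, t3}
  B3 = {t0}
s0 ∈ B0, t0 ∈ B3 → different blocks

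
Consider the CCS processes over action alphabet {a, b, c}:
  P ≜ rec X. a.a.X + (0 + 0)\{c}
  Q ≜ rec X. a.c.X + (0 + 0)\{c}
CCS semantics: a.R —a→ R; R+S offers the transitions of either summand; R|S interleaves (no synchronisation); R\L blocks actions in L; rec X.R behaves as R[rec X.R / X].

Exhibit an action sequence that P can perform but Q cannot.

aa

LTS(P): 2 reachable states
  p0 = rec X. a.a.X + (0 + 0)\{c} ⊢ =a=> p1
  p1 = a.(rec X. a.a.X + (0 + 0)\{c}) ⊢ =a=> p0
LTS(Q): 2 reachable states
  q0 = rec X. a.c.X + (0 + 0)\{c} ⊢ =a=> q1
  q1 = c.(rec X. a.c.X + (0 + 0)\{c}) ⊢ =c=> q0
Executing aa from P (initial set {p0}):
  step 1 (a): {p1}
  step 2 (a): {p0}
  — P admits the full trace.
Executing aa from Q (initial set {q0}):
  step 1 (a): {q1}
  step 2 (a): ∅ (Q stuck)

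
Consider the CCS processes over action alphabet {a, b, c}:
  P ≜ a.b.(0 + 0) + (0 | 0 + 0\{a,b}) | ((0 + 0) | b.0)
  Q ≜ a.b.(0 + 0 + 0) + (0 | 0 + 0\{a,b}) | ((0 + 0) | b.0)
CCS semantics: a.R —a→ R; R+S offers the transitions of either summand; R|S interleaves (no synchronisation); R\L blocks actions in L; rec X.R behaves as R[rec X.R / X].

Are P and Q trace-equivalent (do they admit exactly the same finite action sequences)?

LTS(P): 4 reachable states
  s0 = a.b.(0 + 0) + (0 | 0 + 0\{a,b}) | ((0 + 0) | b.0) :: ··a··> s1, ··b··> s2
  s1 = b.(0 + 0) :: ··b··> s3
  s2 = (0 | 0 + 0\{a,b}) | ((0 + 0) | 0) :: ∅
  s3 = 0 + 0 :: ∅
LTS(Q): 4 reachable states
  t0 = a.b.(0 + 0 + 0) + (0 | 0 + 0\{a,b}) | ((0 + 0) | b.0) :: ··a··> t1, ··b··> t2
  t1 = b.(0 + 0 + 0) :: ··b··> t3
  t2 = (0 | 0 + 0\{a,b}) | ((0 + 0) | 0) :: ∅
  t3 = 0 + 0 + 0 :: ∅
Bisimilarity quotient blocks:
  B0 = {s0, t0}
  B1 = {s1, t1}
  B2 = {s2, s3, t2, t3}
s0 ∈ B0, t0 ∈ B0 → same block
Bisimilar ⇒ trace-equivalent.

trace-equivalent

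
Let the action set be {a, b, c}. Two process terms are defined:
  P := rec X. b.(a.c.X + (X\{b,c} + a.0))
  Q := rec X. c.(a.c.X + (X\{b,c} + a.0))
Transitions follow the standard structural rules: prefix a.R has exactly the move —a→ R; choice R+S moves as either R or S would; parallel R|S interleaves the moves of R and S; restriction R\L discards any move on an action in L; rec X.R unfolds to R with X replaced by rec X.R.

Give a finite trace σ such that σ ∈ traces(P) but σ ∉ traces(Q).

b

Reachable graph of P (4 states):
  s0 = rec X. b.(a.c.X + (X\{b,c} + a.0)) ⊢ —b→ s1
  s1 = a.c.(rec X. b.(a.c.X + (X\{b,c} + a.0))) + ((rec X. b.(a.c.X + (X\{b,c} + a.0)))\{b,c} + a.0) ⊢ —a→ s2, —a→ s3
  s2 = 0 ⊢ ·
  s3 = c.(rec X. b.(a.c.X + (X\{b,c} + a.0))) ⊢ —c→ s0
Reachable graph of Q (4 states):
  t0 = rec X. c.(a.c.X + (X\{b,c} + a.0)) ⊢ —c→ t1
  t1 = a.c.(rec X. c.(a.c.X + (X\{b,c} + a.0))) + ((rec X. c.(a.c.X + (X\{b,c} + a.0)))\{b,c} + a.0) ⊢ —a→ t2, —a→ t3
  t2 = 0 ⊢ ·
  t3 = c.(rec X. c.(a.c.X + (X\{b,c} + a.0))) ⊢ —c→ t0
Run σ = ⟨b⟩ on P: start {s0}
  step 1 (b): {s1}
  — P admits the full trace.
Run σ = ⟨b⟩ on Q: start {t0}
  step 1 (b): ∅  — Q cannot continue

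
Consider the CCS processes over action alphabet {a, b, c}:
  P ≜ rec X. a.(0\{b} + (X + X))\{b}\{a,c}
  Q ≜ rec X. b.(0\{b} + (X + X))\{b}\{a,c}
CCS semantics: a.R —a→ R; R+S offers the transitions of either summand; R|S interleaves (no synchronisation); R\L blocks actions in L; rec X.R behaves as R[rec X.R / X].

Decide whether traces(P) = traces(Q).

LTS(P): 2 reachable states
  s0 = rec X. a.(0\{b} + (X + X))\{b}\{a,c} | ··a··> s1
  s1 = (0\{b} + ((rec X. a.(0\{b} + (X + X))\{b}\{a,c}) + (rec X. a.(0\{b} + (X + X))\{b}\{a,c})))\{b}\{a,c} | deadlocked
LTS(Q): 2 reachable states
  t0 = rec X. b.(0\{b} + (X + X))\{b}\{a,c} | ··b··> t1
  t1 = (0\{b} + ((rec X. b.(0\{b} + (X + X))\{b}\{a,c}) + (rec X. b.(0\{b} + (X + X))\{b}\{a,c})))\{b}\{a,c} | deadlocked
Run σ = ⟨a⟩ on P: start {s0}
  step 1 (a): {s1}
  — P admits the full trace.
Run σ = ⟨a⟩ on Q: start {t0}
  step 1 (a): ∅ (Q stuck)

traces(P) ≠ traces(Q) — witness ⟨a⟩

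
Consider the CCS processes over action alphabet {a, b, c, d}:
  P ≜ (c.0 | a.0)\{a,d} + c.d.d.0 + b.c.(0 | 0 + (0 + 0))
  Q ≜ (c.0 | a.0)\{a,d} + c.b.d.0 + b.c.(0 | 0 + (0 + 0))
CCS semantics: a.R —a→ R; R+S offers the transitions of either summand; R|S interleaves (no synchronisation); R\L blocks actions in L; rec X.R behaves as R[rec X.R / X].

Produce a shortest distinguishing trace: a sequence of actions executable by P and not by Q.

cd

Reachable graph of P (7 states):
  s0 = (c.0 | a.0)\{a,d} + c.d.d.0 + b.c.(0 | 0 + (0 + 0)) | --b--▸ s1, --c--▸ s2, --c--▸ s3
  s1 = c.(0 | 0 + (0 + 0)) | --c--▸ s4
  s2 = (0 | a.0)\{a,d} | stopped
  s3 = d.d.0 | --d--▸ s5
  s4 = 0 | 0 + (0 + 0) | stopped
  s5 = d.0 | --d--▸ s6
  s6 = 0 | stopped
Reachable graph of Q (7 states):
  t0 = (c.0 | a.0)\{a,d} + c.b.d.0 + b.c.(0 | 0 + (0 + 0)) | --b--▸ t1, --c--▸ t2, --c--▸ t3
  t1 = c.(0 | 0 + (0 + 0)) | --c--▸ t4
  t2 = (0 | a.0)\{a,d} | stopped
  t3 = b.d.0 | --b--▸ t5
  t4 = 0 | 0 + (0 + 0) | stopped
  t5 = d.0 | --d--▸ t6
  t6 = 0 | stopped
Trace ⟨cd⟩ through P, begin at {s0}:
  step 1 (c): {s2, s3}
  step 2 (d): {s5}
  ✓ P
Trace ⟨cd⟩ through Q, begin at {t0}:
  step 1 (c): {t2, t3}
  step 2 (d): ∅  — Q cannot continue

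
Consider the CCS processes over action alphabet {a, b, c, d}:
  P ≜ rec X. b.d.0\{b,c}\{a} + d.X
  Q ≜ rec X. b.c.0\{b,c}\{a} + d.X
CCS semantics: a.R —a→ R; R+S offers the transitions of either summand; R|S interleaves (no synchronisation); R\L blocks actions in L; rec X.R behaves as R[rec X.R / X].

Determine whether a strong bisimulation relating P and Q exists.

P ≁ Q

Reachable graph of P (3 states):
  p0 = rec X. b.d.0\{b,c}\{a} + d.X has moves -b-> p1, -d-> p0
  p1 = d.0\{b,c}\{a} has moves -d-> p2
  p2 = 0\{b,c}\{a} has moves deadlocked
Reachable graph of Q (3 states):
  q0 = rec X. b.c.0\{b,c}\{a} + d.X has moves -b-> q1, -d-> q0
  q1 = c.0\{b,c}\{a} has moves -c-> q2
  q2 = 0\{b,c}\{a} has moves deadlocked
Partition-refinement fixed point:
  B0 = {p0}
  B1 = {p1}
  B2 = {p2, q2}
  B3 = {q0}
  B4 = {q1}
p0 ∈ B0, q0 ∈ B3 → different blocks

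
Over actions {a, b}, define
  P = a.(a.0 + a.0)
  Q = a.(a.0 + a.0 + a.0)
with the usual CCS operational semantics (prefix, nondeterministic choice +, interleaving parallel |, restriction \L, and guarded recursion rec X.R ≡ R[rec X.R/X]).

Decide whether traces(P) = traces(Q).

trace-equivalent

Reachable graph of P (3 states):
  s0 = a.(a.0 + a.0) ⊢ =a=> s1
  s1 = a.0 + a.0 ⊢ =a=> s2
  s2 = 0 ⊢ deadlocked
Reachable graph of Q (3 states):
  t0 = a.(a.0 + a.0 + a.0) ⊢ =a=> t1
  t1 = a.0 + a.0 + a.0 ⊢ =a=> t2
  t2 = 0 ⊢ deadlocked
Coarsest stable partition (strong bisimilarity classes):
  B0 = {s0, t0}
  B1 = {s1, t1}
  B2 = {s2, t2}
s0 ∈ B0, t0 ∈ B0 → same block
Bisimilar ⇒ trace-equivalent.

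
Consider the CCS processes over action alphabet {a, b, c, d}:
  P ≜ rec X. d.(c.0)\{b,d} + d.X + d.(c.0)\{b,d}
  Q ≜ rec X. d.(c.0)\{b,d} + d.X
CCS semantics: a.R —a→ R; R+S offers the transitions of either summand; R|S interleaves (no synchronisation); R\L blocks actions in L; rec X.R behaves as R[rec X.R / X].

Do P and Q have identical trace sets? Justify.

trace-equivalent

P's transition system — 3 states:
  m0 = rec X. d.(c.0)\{b,d} + d.X + d.(c.0)\{b,d} has moves -d-> m0, -d-> m1
  m1 = (c.0)\{b,d} has moves -c-> m2
  m2 = 0\{b,d} has moves ∅
Q's transition system — 3 states:
  n0 = rec X. d.(c.0)\{b,d} + d.X has moves -d-> n0, -d-> n1
  n1 = (c.0)\{b,d} has moves -c-> n2
  n2 = 0\{b,d} has moves ∅
Bisimilarity quotient blocks:
  B0 = {m0, n0}
  B1 = {m1, n1}
  B2 = {m2, n2}
m0 ∈ B0, n0 ∈ B0 → same block
Bisimilar ⇒ trace-equivalent.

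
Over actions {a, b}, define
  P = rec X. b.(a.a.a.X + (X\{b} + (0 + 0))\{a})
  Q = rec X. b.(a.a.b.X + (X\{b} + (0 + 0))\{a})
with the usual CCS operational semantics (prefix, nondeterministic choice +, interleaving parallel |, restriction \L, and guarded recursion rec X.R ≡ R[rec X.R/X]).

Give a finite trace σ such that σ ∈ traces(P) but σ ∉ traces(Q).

baaa

Reachable graph of P (4 states):
  s0 = rec X. b.(a.a.a.X + (X\{b} + (0 + 0))\{a}) :: —b→ s1
  s1 = a.a.a.(rec X. b.(a.a.a.X + (X\{b} + (0 + 0))\{a})) + ((rec X. b.(a.a.a.X + (X\{b} + (0 + 0))\{a}))\{b} + (0 + 0))\{a} :: —a→ s2
  s2 = a.a.(rec X. b.(a.a.a.X + (X\{b} + (0 + 0))\{a})) :: —a→ s3
  s3 = a.(rec X. b.(a.a.a.X + (X\{b} + (0 + 0))\{a})) :: —a→ s0
Reachable graph of Q (4 states):
  t0 = rec X. b.(a.a.b.X + (X\{b} + (0 + 0))\{a}) :: —b→ t1
  t1 = a.a.b.(rec X. b.(a.a.b.X + (X\{b} + (0 + 0))\{a})) + ((rec X. b.(a.a.b.X + (X\{b} + (0 + 0))\{a}))\{b} + (0 + 0))\{a} :: —a→ t2
  t2 = a.b.(rec X. b.(a.a.b.X + (X\{b} + (0 + 0))\{a})) :: —a→ t3
  t3 = b.(rec X. b.(a.a.b.X + (X\{b} + (0 + 0))\{a})) :: —b→ t0
Run σ = ⟨baaa⟩ on P: start {s0}
  [1] b ⇒ {s1}
  [2] a ⇒ {s2}
  [3] a ⇒ {s3}
  [4] a ⇒ {s0}
  — P admits the full trace.
Run σ = ⟨baaa⟩ on Q: start {t0}
  [1] b ⇒ {t1}
  [2] a ⇒ {t2}
  [3] a ⇒ {t3}
  [4] a ⇒ no successor for Q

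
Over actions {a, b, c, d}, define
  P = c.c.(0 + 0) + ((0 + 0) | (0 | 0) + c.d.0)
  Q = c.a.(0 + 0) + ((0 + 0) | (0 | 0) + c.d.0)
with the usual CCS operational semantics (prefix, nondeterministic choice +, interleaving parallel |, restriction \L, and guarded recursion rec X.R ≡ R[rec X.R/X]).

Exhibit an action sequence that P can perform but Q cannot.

cc

LTS(P): 5 reachable states
  u0 = c.c.(0 + 0) + ((0 + 0) | (0 | 0) + c.d.0) :: —c→ u1, —c→ u2
  u1 = c.(0 + 0) :: —c→ u3
  u2 = d.0 :: —d→ u4
  u3 = 0 + 0 :: ∅
  u4 = 0 :: ∅
LTS(Q): 5 reachable states
  v0 = c.a.(0 + 0) + ((0 + 0) | (0 | 0) + c.d.0) :: —c→ v1, —c→ v2
  v1 = a.(0 + 0) :: —a→ v3
  v2 = d.0 :: —d→ v4
  v3 = 0 + 0 :: ∅
  v4 = 0 :: ∅
Run σ = ⟨cc⟩ on P: start {u0}
  step 1 (c): {u1, u2}
  step 2 (c): {u3}
  ✓ P
Run σ = ⟨cc⟩ on Q: start {v0}
  step 1 (c): {v1, v2}
  step 2 (c): ∅ (Q stuck)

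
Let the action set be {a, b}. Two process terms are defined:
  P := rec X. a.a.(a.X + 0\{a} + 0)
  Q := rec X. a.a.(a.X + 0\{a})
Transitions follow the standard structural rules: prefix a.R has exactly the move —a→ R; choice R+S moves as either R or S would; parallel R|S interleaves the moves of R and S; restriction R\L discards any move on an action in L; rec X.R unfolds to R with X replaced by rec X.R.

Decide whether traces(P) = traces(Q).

traces(P) = traces(Q)

P's transition system — 3 states:
  m0 = rec X. a.a.(a.X + 0\{a} + 0) has moves =a=> m1
  m1 = a.(a.(rec X. a.a.(a.X + 0\{a} + 0)) + 0\{a} + 0) has moves =a=> m2
  m2 = a.(rec X. a.a.(a.X + 0\{a} + 0)) + 0\{a} + 0 has moves =a=> m0
Q's transition system — 3 states:
  n0 = rec X. a.a.(a.X + 0\{a}) has moves =a=> n1
  n1 = a.(a.(rec X. a.a.(a.X + 0\{a})) + 0\{a}) has moves =a=> n2
  n2 = a.(rec X. a.a.(a.X + 0\{a})) + 0\{a} has moves =a=> n0
Bisimilarity quotient blocks:
  B0 = {m0, m1, m2, n0, n1, n2}
m0 ∈ B0, n0 ∈ B0 → same block
Bisimilar ⇒ trace-equivalent.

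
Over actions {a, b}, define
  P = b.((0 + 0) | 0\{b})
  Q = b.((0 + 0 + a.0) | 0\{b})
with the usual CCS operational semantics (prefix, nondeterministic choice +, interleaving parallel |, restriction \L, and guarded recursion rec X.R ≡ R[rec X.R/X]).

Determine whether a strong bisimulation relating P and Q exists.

LTS(P): 2 reachable states
  u0 = b.((0 + 0) | 0\{b}) | =b=> u1
  u1 = (0 + 0) | 0\{b} | ∅
LTS(Q): 3 reachable states
  v0 = b.((0 + 0 + a.0) | 0\{b}) | =b=> v1
  v1 = (0 + 0 + a.0) | 0\{b} | =a=> v2
  v2 = 0 | 0\{b} | ∅
Partition-refinement fixed point:
  B0 = {u0}
  B1 = {u1, v2}
  B2 = {v0}
  B3 = {v1}
u0 ∈ B0, v0 ∈ B2 → different blocks

not bisimilar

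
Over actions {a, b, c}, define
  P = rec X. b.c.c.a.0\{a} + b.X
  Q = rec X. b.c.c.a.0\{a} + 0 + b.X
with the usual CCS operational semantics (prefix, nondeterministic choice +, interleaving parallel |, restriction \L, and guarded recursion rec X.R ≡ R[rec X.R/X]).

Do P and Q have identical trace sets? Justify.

Reachable graph of P (5 states):
  m0 = rec X. b.c.c.a.0\{a} + b.X has moves --b--▸ m0, --b--▸ m1
  m1 = c.c.a.0\{a} has moves --c--▸ m2
  m2 = c.a.0\{a} has moves --c--▸ m3
  m3 = a.0\{a} has moves --a--▸ m4
  m4 = 0\{a} has moves stopped
Reachable graph of Q (5 states):
  n0 = rec X. b.c.c.a.0\{a} + 0 + b.X has moves --b--▸ n0, --b--▸ n1
  n1 = c.c.a.0\{a} has moves --c--▸ n2
  n2 = c.a.0\{a} has moves --c--▸ n3
  n3 = a.0\{a} has moves --a--▸ n4
  n4 = 0\{a} has moves stopped
Partition-refinement fixed point:
  B0 = {m0, n0}
  B1 = {m1, n1}
  B2 = {m2, n2}
  B3 = {m3, n3}
  B4 = {m4, n4}
m0 ∈ B0, n0 ∈ B0 → same block
Bisimilar ⇒ trace-equivalent.

traces(P) = traces(Q)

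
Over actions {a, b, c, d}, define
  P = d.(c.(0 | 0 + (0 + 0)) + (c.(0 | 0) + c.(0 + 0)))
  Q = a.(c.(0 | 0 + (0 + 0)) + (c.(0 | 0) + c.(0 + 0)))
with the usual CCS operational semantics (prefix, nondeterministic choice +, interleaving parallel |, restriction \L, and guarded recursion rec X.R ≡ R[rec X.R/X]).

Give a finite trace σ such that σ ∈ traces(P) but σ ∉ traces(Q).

Reachable graph of P (5 states):
  u0 = d.(c.(0 | 0 + (0 + 0)) + (c.(0 | 0) + c.(0 + 0))) | =d=> u1
  u1 = c.(0 | 0 + (0 + 0)) + (c.(0 | 0) + c.(0 + 0)) | =c=> u2, =c=> u3, =c=> u4
  u2 = 0 + 0 | ∅
  u3 = 0 | 0 | ∅
  u4 = 0 | 0 + (0 + 0) | ∅
Reachable graph of Q (5 states):
  v0 = a.(c.(0 | 0 + (0 + 0)) + (c.(0 | 0) + c.(0 + 0))) | =a=> v1
  v1 = c.(0 | 0 + (0 + 0)) + (c.(0 | 0) + c.(0 + 0)) | =c=> v2, =c=> v3, =c=> v4
  v2 = 0 + 0 | ∅
  v3 = 0 | 0 | ∅
  v4 = 0 | 0 + (0 + 0) | ∅
Run σ = ⟨d⟩ on P: start {u0}
  after d @ step 1: {u1}
  — P admits the full trace.
Run σ = ⟨d⟩ on Q: start {v0}
  after d @ step 1: ∅  — Q cannot continue

d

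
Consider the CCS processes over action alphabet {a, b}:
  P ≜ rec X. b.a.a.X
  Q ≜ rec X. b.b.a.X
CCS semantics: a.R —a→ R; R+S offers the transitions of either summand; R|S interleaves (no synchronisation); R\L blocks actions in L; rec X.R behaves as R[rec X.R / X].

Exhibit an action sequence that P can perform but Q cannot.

ba

LTS(P): 3 reachable states
  m0 = rec X. b.a.a.X | -b-> m1
  m1 = a.a.(rec X. b.a.a.X) | -a-> m2
  m2 = a.(rec X. b.a.a.X) | -a-> m0
LTS(Q): 3 reachable states
  n0 = rec X. b.b.a.X | -b-> n1
  n1 = b.a.(rec X. b.b.a.X) | -b-> n2
  n2 = a.(rec X. b.b.a.X) | -a-> n0
Run σ = ⟨ba⟩ on P: start {m0}
  after b @ step 1: {m1}
  after a @ step 2: {m2}
  ✓ P
Run σ = ⟨ba⟩ on Q: start {n0}
  after b @ step 1: {n1}
  after a @ step 2: ∅ (Q stuck)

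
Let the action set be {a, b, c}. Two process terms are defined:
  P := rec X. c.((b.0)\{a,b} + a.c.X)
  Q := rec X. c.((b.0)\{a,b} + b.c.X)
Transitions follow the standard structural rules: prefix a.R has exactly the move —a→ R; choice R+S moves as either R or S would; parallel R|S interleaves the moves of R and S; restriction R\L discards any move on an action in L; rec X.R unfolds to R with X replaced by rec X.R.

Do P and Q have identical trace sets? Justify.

LTS(P): 3 reachable states
  m0 = rec X. c.((b.0)\{a,b} + a.c.X) → ··c··> m1
  m1 = (b.0)\{a,b} + a.c.(rec X. c.((b.0)\{a,b} + a.c.X)) → ··a··> m2
  m2 = c.(rec X. c.((b.0)\{a,b} + a.c.X)) → ··c··> m0
LTS(Q): 3 reachable states
  n0 = rec X. c.((b.0)\{a,b} + b.c.X) → ··c··> n1
  n1 = (b.0)\{a,b} + b.c.(rec X. c.((b.0)\{a,b} + b.c.X)) → ··b··> n2
  n2 = c.(rec X. c.((b.0)\{a,b} + b.c.X)) → ··c··> n0
Trace ⟨ca⟩ through P, begin at {m0}:
  [1] c ⇒ {m1}
  [2] a ⇒ {m2}
  ✓ P
Trace ⟨ca⟩ through Q, begin at {n0}:
  [1] c ⇒ {n1}
  [2] a ⇒ no successor for Q

traces(P) ≠ traces(Q) — witness ⟨ca⟩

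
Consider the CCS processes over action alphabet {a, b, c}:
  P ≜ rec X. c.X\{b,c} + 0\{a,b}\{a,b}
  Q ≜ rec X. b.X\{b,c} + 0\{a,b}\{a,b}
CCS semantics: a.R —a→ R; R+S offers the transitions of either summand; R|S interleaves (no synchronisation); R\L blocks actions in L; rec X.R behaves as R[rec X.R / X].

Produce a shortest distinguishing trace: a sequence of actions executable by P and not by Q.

c

P's transition system — 2 states:
  m0 = rec X. c.X\{b,c} + 0\{a,b}\{a,b} ⊢ -c-> m1
  m1 = (rec X. c.X\{b,c} + 0\{a,b}\{a,b})\{b,c} ⊢ ∅
Q's transition system — 2 states:
  n0 = rec X. b.X\{b,c} + 0\{a,b}\{a,b} ⊢ -b-> n1
  n1 = (rec X. b.X\{b,c} + 0\{a,b}\{a,b})\{b,c} ⊢ ∅
Trace ⟨c⟩ through P, begin at {m0}:
  [1] c ⇒ {m1}
  ✓ P
Trace ⟨c⟩ through Q, begin at {n0}:
  [1] c ⇒ no successor for Q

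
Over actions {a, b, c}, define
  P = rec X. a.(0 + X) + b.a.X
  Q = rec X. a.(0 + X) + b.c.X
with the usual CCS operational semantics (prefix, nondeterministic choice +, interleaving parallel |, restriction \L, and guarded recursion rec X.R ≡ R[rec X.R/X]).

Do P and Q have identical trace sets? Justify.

NO — witness ⟨ba⟩

P's transition system — 3 states:
  p0 = rec X. a.(0 + X) + b.a.X has moves =a=> p1, =b=> p2
  p1 = 0 + (rec X. a.(0 + X) + b.a.X) has moves =a=> p1, =b=> p2
  p2 = a.(rec X. a.(0 + X) + b.a.X) has moves =a=> p0
Q's transition system — 3 states:
  q0 = rec X. a.(0 + X) + b.c.X has moves =a=> q1, =b=> q2
  q1 = 0 + (rec X. a.(0 + X) + b.c.X) has moves =a=> q1, =b=> q2
  q2 = c.(rec X. a.(0 + X) + b.c.X) has moves =c=> q0
Run σ = ⟨ba⟩ on P: start {p0}
  [1] b ⇒ {p2}
  [2] a ⇒ {p0}
  P completes σ.
Run σ = ⟨ba⟩ on Q: start {q0}
  [1] b ⇒ {q2}
  [2] a ⇒ ∅ (Q stuck)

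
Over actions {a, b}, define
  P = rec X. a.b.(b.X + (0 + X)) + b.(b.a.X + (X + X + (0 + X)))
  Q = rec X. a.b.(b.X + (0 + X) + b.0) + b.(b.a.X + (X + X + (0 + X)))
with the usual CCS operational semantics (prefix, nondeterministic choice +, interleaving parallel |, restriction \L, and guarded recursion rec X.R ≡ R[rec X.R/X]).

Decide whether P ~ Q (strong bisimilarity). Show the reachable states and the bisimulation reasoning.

Reachable graph of P (5 states):
  p0 = rec X. a.b.(b.X + (0 + X)) + b.(b.a.X + (X + X + (0 + X))) → =a=> p1, =b=> p2
  p1 = b.(b.(rec X. a.b.(b.X + (0 + X)) + b.(b.a.X + (X + X + (0 + X)))) + (0 + (rec X. a.b.(b.X + (0 + X)) + b.(b.a.X + (X + X + (0 + X)))))) → =b=> p3
  p2 = b.a.(rec X. a.b.(b.X + (0 + X)) + b.(b.a.X + (X + X + (0 + X)))) + ((rec X. a.b.(b.X + (0 + X)) + b.(b.a.X + (X + X + (0 + X)))) + (rec X. a.b.(b.X + (0 + X)) + b.(b.a.X + (X + X + (0 + X)))) + (0 + (rec X. a.b.(b.X + (0 + X)) + b.(b.a.X + (X + X + (0 + X)))))) → =a=> p1, =b=> p2, =b=> p4
  p3 = b.(rec X. a.b.(b.X + (0 + X)) + b.(b.a.X + (X + X + (0 + X)))) + (0 + (rec X. a.b.(b.X + (0 + X)) + b.(b.a.X + (X + X + (0 + X))))) → =a=> p1, =b=> p0, =b=> p2
  p4 = a.(rec X. a.b.(b.X + (0 + X)) + b.(b.a.X + (X + X + (0 + X)))) → =a=> p0
Reachable graph of Q (6 states):
  q0 = rec X. a.b.(b.X + (0 + X) + b.0) + b.(b.a.X + (X + X + (0 + X))) → =a=> q1, =b=> q2
  q1 = b.(b.(rec X. a.b.(b.X + (0 + X) + b.0) + b.(b.a.X + (X + X + (0 + X)))) + (0 + (rec X. a.b.(b.X + (0 + X) + b.0) + b.(b.a.X + (X + X + (0 + X))))) + b.0) → =b=> q3
  q2 = b.a.(rec X. a.b.(b.X + (0 + X) + b.0) + b.(b.a.X + (X + X + (0 + X)))) + ((rec X. a.b.(b.X + (0 + X) + b.0) + b.(b.a.X + (X + X + (0 + X)))) + (rec X. a.b.(b.X + (0 + X) + b.0) + b.(b.a.X + (X + X + (0 + X)))) + (0 + (rec X. a.b.(b.X + (0 + X) + b.0) + b.(b.a.X + (X + X + (0 + X)))))) → =a=> q1, =b=> q2, =b=> q4
  q3 = b.(rec X. a.b.(b.X + (0 + X) + b.0) + b.(b.a.X + (X + X + (0 + X)))) + (0 + (rec X. a.b.(b.X + (0 + X) + b.0) + b.(b.a.X + (X + X + (0 + X))))) + b.0 → =a=> q1, =b=> q0, =b=> q2, =b=> q5
  q4 = a.(rec X. a.b.(b.X + (0 + X) + b.0) + b.(b.a.X + (X + X + (0 + X)))) → =a=> q0
  q5 = 0 → stopped
Bisimilarity quotient blocks:
  B0 = {p0}
  B1 = {p1}
  B2 = {p3}
  B3 = {p2}
  B4 = {p4}
  B5 = {q0}
  B6 = {q1}
  B7 = {q3}
  B8 = {q2}
  B9 = {q4}
  B10 = {q5}
p0 ∈ B0, q0 ∈ B5 → different blocks

P ≁ Q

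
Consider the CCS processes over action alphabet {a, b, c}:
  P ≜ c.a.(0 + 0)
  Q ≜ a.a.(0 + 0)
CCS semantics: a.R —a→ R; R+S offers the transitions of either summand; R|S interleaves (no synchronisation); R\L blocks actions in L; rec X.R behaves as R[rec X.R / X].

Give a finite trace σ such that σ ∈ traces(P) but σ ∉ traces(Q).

c

P's transition system — 3 states:
  s0 = c.a.(0 + 0) | -c-> s1
  s1 = a.(0 + 0) | -a-> s2
  s2 = 0 + 0 | stopped
Q's transition system — 3 states:
  t0 = a.a.(0 + 0) | -a-> t1
  t1 = a.(0 + 0) | -a-> t2
  t2 = 0 + 0 | stopped
Trace ⟨c⟩ through P, begin at {s0}:
  [1] c ⇒ {s1}
  — P admits the full trace.
Trace ⟨c⟩ through Q, begin at {t0}:
  [1] c ⇒ ∅  — Q cannot continue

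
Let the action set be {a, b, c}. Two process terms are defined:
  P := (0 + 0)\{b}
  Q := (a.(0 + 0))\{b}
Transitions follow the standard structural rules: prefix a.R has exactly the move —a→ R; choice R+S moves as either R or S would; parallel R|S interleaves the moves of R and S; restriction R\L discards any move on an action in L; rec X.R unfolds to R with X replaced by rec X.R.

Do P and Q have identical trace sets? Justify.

trace-distinct — witness ⟨a⟩

LTS(P): 1 reachable states
  u0 = (0 + 0)\{b} → ·
LTS(Q): 2 reachable states
  v0 = (a.(0 + 0))\{b} → =a=> v1
  v1 = (0 + 0)\{b} → ·
Run σ = ⟨a⟩ on Q: start {v0}
  [1] a ⇒ {v1}
  Q completes σ.
Run σ = ⟨a⟩ on P: start {u0}
  [1] a ⇒ ∅ (P stuck)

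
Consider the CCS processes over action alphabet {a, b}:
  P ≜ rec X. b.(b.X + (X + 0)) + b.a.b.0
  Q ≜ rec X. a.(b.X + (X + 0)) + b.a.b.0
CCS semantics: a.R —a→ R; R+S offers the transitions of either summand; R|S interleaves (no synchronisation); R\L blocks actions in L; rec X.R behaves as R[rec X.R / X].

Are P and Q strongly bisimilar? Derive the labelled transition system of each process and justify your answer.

P ≁ Q

Reachable graph of P (5 states):
  m0 = rec X. b.(b.X + (X + 0)) + b.a.b.0 → =b=> m1, =b=> m2
  m1 = a.b.0 → =a=> m3
  m2 = b.(rec X. b.(b.X + (X + 0)) + b.a.b.0) + ((rec X. b.(b.X + (X + 0)) + b.a.b.0) + 0) → =b=> m0, =b=> m1, =b=> m2
  m3 = b.0 → =b=> m4
  m4 = 0 → stopped
Reachable graph of Q (5 states):
  n0 = rec X. a.(b.X + (X + 0)) + b.a.b.0 → =a=> n1, =b=> n2
  n1 = b.(rec X. a.(b.X + (X + 0)) + b.a.b.0) + ((rec X. a.(b.X + (X + 0)) + b.a.b.0) + 0) → =a=> n1, =b=> n0, =b=> n2
  n2 = a.b.0 → =a=> n3
  n3 = b.0 → =b=> n4
  n4 = 0 → stopped
Partition-refinement fixed point:
  B0 = {m0, m2}
  B1 = {m1, n2}
  B2 = {m3, n3}
  B3 = {m4, n4}
  B4 = {n0}
  B5 = {n1}
m0 ∈ B0, n0 ∈ B4 → different blocks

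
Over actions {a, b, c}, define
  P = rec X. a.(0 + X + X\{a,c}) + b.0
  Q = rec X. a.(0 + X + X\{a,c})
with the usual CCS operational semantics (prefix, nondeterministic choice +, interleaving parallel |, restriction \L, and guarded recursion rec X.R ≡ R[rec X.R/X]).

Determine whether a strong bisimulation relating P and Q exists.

P's transition system — 4 states:
  u0 = rec X. a.(0 + X + X\{a,c}) + b.0 has moves ··a··> u1, ··b··> u2
  u1 = 0 + (rec X. a.(0 + X + X\{a,c}) + b.0) + (rec X. a.(0 + X + X\{a,c}) + b.0)\{a,c} has moves ··a··> u1, ··b··> u2, ··b··> u3
  u2 = 0 has moves deadlocked
  u3 = 0\{a,c} has moves deadlocked
Q's transition system — 2 states:
  v0 = rec X. a.(0 + X + X\{a,c}) has moves ··a··> v1
  v1 = 0 + (rec X. a.(0 + X + X\{a,c})) + (rec X. a.(0 + X + X\{a,c}))\{a,c} has moves ··a··> v1
Bisimilarity quotient blocks:
  B0 = {u0, u1}
  B1 = {u2, u3}
  B2 = {v0, v1}
u0 ∈ B0, v0 ∈ B2 → different blocks

NO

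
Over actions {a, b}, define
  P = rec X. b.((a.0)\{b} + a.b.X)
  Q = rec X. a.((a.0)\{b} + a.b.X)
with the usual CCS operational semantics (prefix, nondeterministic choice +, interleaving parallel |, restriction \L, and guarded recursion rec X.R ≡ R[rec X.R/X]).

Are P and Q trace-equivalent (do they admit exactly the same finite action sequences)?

traces(P) ≠ traces(Q) — witness ⟨b⟩

LTS(P): 4 reachable states
  p0 = rec X. b.((a.0)\{b} + a.b.X) :: =b=> p1
  p1 = (a.0)\{b} + a.b.(rec X. b.((a.0)\{b} + a.b.X)) :: =a=> p2, =a=> p3
  p2 = 0\{b} :: ∅
  p3 = b.(rec X. b.((a.0)\{b} + a.b.X)) :: =b=> p0
LTS(Q): 4 reachable states
  q0 = rec X. a.((a.0)\{b} + a.b.X) :: =a=> q1
  q1 = (a.0)\{b} + a.b.(rec X. a.((a.0)\{b} + a.b.X)) :: =a=> q2, =a=> q3
  q2 = 0\{b} :: ∅
  q3 = b.(rec X. a.((a.0)\{b} + a.b.X)) :: =b=> q0
Executing b from P (initial set {p0}):
  step 1 (b): {p1}
  ✓ P
Executing b from Q (initial set {q0}):
  step 1 (b): ∅ (Q stuck)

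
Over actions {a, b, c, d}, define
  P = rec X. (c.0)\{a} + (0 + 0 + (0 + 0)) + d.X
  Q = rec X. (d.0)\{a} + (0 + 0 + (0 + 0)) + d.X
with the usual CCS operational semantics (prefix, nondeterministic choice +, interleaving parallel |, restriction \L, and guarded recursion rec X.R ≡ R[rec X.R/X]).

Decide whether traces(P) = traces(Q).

LTS(P): 2 reachable states
  u0 = rec X. (c.0)\{a} + (0 + 0 + (0 + 0)) + d.X | ··c··> u1, ··d··> u0
  u1 = 0\{a} | ∅
LTS(Q): 2 reachable states
  v0 = rec X. (d.0)\{a} + (0 + 0 + (0 + 0)) + d.X | ··d··> v0, ··d··> v1
  v1 = 0\{a} | ∅
Trace ⟨c⟩ through P, begin at {u0}:
  [1] c ⇒ {u1}
  ✓ P
Trace ⟨c⟩ through Q, begin at {v0}:
  [1] c ⇒ ∅  — Q cannot continue

NO — witness ⟨c⟩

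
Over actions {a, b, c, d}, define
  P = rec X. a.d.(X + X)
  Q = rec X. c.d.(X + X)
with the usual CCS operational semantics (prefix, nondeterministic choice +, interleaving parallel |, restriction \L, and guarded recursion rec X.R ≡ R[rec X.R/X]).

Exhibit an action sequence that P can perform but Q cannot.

LTS(P): 3 reachable states
  m0 = rec X. a.d.(X + X) :: -a-> m1
  m1 = d.((rec X. a.d.(X + X)) + (rec X. a.d.(X + X))) :: -d-> m2
  m2 = (rec X. a.d.(X + X)) + (rec X. a.d.(X + X)) :: -a-> m1
LTS(Q): 3 reachable states
  n0 = rec X. c.d.(X + X) :: -c-> n1
  n1 = d.((rec X. c.d.(X + X)) + (rec X. c.d.(X + X))) :: -d-> n2
  n2 = (rec X. c.d.(X + X)) + (rec X. c.d.(X + X)) :: -c-> n1
Trace ⟨a⟩ through P, begin at {m0}:
  after a @ step 1: {m1}
  P completes σ.
Trace ⟨a⟩ through Q, begin at {n0}:
  after a @ step 1: ∅  — Q cannot continue

a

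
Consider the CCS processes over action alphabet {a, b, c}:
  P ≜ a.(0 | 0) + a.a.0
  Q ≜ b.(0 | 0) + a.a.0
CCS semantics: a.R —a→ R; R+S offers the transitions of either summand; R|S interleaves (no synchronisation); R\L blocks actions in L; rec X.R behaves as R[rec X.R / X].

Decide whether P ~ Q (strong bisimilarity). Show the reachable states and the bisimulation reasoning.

Reachable graph of P (4 states):
  m0 = a.(0 | 0) + a.a.0 | =a=> m1, =a=> m2
  m1 = 0 | 0 | deadlocked
  m2 = a.0 | =a=> m3
  m3 = 0 | deadlocked
Reachable graph of Q (4 states):
  n0 = b.(0 | 0) + a.a.0 | =a=> n1, =b=> n2
  n1 = a.0 | =a=> n3
  n2 = 0 | 0 | deadlocked
  n3 = 0 | deadlocked
Partition-refinement fixed point:
  B0 = {m0}
  B1 = {m1, m3, n2, n3}
  B2 = {m2, n1}
  B3 = {n0}
m0 ∈ B0, n0 ∈ B3 → different blocks

P ≁ Q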